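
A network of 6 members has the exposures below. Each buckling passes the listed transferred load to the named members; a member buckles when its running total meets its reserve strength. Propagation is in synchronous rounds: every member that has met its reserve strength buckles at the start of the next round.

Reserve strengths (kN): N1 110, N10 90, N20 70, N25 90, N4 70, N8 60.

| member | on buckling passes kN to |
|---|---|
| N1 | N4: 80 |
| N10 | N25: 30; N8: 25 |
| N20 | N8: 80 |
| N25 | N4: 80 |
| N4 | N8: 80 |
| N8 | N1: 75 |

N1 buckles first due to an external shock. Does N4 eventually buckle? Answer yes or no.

Round 1 — N1 buckles (initial).
  N4: +80 → 80 ≥ 70
Round 2 — N4 buckles.
  N8: +80 → 80 ≥ 60
Round 3 — N8 buckles.
No further bucklings.

yes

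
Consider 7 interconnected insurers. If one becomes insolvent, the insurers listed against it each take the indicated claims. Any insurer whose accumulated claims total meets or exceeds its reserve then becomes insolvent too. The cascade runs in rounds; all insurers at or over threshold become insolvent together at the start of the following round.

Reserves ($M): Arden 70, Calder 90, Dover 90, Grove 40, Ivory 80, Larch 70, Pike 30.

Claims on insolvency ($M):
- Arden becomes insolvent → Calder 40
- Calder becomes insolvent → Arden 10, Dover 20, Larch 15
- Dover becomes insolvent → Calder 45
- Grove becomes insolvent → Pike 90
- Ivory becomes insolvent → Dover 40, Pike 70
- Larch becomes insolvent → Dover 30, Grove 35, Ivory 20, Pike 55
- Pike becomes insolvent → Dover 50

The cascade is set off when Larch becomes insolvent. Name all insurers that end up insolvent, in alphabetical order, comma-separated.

Round 1 — Larch becomes insolvent (initial).
  Dover: +30 → 30 < 90
  Grove: +35 → 35 < 40
  Ivory: +20 → 20 < 80
  Pike: +55 → 55 ≥ 30
Round 2 — Pike becomes insolvent.
  Dover: +50 → 80 < 90
No further insolvencies.

Larch, Pike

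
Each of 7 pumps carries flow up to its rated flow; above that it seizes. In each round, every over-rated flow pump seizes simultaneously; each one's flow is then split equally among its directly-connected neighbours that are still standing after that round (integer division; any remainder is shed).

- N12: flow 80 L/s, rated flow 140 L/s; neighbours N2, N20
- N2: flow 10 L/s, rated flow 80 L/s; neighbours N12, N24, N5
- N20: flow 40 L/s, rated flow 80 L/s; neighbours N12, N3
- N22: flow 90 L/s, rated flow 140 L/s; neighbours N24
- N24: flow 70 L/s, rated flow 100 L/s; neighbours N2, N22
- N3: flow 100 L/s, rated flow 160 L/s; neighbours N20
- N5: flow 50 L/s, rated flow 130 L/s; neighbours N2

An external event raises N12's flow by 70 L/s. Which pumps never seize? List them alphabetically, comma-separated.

N5

Round 1 — N12 at 150 > 140. N12 seizes.
  N12 sheds 150 L/s to N2, N20: 75 each.
    N2: 10+75 = 85 > 80
    N20: 40+75 = 115 > 80
Round 2 — N2, N20 seize.
  N2 sheds 85 L/s to N24, N5: 42 each (1 lost).
    N24: 70+42 = 112 > 100
    N5: 50+42 = 92 ≤ 130
  N20 sheds 115 L/s to N3: 115 each.
    N3: 100+115 = 215 > 160
Round 3 — N24, N3 seize.
  N24 sheds 112 L/s to N22: 112 each.
    N22: 90+112 = 202 > 140
  N3 sheds 215 L/s: no online neighbours, lost.
Round 4 — N22 seizes.
  N22 sheds 202 L/s: no online neighbours, lost.
No further seizures.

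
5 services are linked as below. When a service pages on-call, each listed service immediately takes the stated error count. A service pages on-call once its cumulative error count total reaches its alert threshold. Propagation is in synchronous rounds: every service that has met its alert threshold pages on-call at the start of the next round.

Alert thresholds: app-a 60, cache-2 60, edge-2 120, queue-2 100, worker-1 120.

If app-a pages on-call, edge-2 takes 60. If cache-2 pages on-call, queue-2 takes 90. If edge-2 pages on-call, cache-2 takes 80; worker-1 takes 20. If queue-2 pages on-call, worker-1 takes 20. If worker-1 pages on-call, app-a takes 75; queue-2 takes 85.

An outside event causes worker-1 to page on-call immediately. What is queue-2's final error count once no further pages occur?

Round 1 — worker-1 pages on-call (initial).
  app-a: +75 → 75 ≥ 60
  queue-2: +85 → 85 < 100
Round 2 — app-a pages on-call.
  edge-2: +60 → 60 < 120
No further pages.

85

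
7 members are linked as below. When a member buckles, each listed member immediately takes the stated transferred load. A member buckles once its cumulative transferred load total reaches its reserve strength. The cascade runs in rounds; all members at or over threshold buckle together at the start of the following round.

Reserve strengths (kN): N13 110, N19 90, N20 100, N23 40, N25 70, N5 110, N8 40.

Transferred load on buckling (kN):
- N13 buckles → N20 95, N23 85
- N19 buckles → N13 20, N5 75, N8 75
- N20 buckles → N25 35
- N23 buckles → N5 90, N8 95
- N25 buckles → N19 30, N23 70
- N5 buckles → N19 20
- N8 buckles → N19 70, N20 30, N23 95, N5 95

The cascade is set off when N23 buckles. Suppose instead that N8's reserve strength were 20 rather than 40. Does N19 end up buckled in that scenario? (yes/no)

With N8's reserve strength at 20:
Round 1 — N23 buckles (initial).
  N5: +90 → 90 < 110
  N8: +95 → 95 ≥ 20
Round 2 — N8 buckles.
  N19: +70 → 70 < 90
  N20: +30 → 30 < 100
  N5: +95 → 185 ≥ 110
Round 3 — N5 buckles.
  N19: +20 → 90 ≥ 90
Round 4 — N19 buckles.
  N13: +20 → 20 < 110
No further bucklings.

yes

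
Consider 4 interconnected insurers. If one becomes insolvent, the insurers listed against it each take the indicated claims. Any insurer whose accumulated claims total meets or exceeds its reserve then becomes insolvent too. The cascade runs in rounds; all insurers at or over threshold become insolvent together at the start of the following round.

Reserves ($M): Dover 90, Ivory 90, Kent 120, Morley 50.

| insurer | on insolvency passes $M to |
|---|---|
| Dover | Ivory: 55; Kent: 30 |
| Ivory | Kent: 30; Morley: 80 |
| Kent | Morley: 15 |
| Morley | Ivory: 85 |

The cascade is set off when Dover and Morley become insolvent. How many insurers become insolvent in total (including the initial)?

3

Round 1 — Dover, Morley become insolvent (initial).
  Ivory: +55+85 → 140 ≥ 90
  Kent: +30 → 30 < 120
Round 2 — Ivory becomes insolvent.
  Kent: +30 → 60 < 120
No further insolvencies.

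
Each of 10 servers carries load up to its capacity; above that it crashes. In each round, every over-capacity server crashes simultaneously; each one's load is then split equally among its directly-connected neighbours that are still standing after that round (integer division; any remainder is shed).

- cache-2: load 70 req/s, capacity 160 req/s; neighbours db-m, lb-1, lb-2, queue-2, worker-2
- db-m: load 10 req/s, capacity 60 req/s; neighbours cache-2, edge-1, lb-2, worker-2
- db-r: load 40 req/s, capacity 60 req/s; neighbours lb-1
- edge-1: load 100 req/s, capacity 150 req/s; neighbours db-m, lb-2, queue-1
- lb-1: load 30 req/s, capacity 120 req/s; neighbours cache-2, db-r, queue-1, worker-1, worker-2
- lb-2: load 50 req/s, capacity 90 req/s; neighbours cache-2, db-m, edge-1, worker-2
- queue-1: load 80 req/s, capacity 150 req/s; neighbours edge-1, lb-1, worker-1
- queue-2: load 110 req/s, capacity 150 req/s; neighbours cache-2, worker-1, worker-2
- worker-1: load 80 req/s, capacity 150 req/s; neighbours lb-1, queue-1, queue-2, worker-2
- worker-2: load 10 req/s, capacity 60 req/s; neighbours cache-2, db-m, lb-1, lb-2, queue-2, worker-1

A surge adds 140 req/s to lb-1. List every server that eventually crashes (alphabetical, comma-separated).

db-r, lb-1

Round 1 — lb-1 at 170 > 120. lb-1 crashes.
  lb-1 sheds 170 req/s to cache-2, db-r, queue-1, worker-1, worker-2: 34 each.
    cache-2: 70+34 = 104 ≤ 160
    db-r: 40+34 = 74 > 60
    queue-1: 80+34 = 114 ≤ 150
    worker-1: 80+34 = 114 ≤ 150
    worker-2: 10+34 = 44 ≤ 60
Round 2 — db-r crashes.
  db-r sheds 74 req/s: no online neighbours, lost.
No further crashes.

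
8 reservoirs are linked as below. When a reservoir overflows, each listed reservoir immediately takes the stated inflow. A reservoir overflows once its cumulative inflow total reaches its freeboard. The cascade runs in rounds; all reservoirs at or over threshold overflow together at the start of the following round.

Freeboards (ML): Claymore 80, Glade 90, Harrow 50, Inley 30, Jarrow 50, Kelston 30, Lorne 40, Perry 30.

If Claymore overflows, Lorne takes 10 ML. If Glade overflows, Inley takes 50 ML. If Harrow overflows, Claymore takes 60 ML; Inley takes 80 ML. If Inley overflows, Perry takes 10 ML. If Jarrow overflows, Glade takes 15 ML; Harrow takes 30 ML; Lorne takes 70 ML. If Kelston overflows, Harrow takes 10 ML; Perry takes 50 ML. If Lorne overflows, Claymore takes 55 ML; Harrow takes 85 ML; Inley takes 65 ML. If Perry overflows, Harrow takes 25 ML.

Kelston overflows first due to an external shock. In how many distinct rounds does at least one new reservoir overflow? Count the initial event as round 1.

Round 1 — Kelston overflows (initial).
  Harrow: +10 → 10 < 50
  Perry: +50 → 50 ≥ 30
Round 2 — Perry overflows.
  Harrow: +25 → 35 < 50
No further overflows.

2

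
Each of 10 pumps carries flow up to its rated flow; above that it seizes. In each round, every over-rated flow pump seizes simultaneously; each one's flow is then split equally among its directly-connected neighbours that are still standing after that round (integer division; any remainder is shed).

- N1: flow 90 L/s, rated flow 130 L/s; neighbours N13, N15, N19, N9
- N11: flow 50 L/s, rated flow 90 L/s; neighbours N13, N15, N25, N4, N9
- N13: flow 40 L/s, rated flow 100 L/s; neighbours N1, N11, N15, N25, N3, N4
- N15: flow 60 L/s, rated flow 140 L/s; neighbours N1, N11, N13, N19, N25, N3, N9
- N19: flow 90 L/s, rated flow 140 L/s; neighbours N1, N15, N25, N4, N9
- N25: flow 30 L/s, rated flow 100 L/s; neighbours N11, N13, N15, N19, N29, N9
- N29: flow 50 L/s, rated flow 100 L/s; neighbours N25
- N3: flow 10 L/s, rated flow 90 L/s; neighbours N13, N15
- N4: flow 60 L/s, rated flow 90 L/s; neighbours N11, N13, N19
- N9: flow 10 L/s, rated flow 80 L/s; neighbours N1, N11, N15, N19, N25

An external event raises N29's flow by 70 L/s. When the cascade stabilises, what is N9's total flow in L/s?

Round 1 — N29 at 120 > 100. N29 seizes.
  N29 sheds 120 L/s to N25: 120 each.
    N25: 30+120 = 150 > 100
Round 2 — N25 seizes.
  N25 sheds 150 L/s to N11, N13, N15, N19, N9: 30 each.
    N11: 50+30 = 80 ≤ 90
    N13: 40+30 = 70 ≤ 100
    N15: 60+30 = 90 ≤ 140
    N19: 90+30 = 120 ≤ 140
    N9: 10+30 = 40 ≤ 80
No further seizures.

40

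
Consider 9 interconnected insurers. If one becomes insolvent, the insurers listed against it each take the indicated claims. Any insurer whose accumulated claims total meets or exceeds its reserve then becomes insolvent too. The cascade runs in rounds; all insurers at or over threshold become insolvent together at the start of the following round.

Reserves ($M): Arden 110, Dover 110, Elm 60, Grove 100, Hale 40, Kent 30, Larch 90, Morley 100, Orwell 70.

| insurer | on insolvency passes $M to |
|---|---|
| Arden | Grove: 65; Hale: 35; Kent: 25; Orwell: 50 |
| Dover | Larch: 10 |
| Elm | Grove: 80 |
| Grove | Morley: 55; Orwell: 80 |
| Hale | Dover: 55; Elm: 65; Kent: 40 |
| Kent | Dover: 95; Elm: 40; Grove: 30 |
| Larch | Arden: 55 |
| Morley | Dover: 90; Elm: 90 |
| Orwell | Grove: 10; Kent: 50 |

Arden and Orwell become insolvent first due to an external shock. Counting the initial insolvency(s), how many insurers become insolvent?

Round 1 — Arden, Orwell become insolvent (initial).
  Grove: +65+10 → 75 < 100
  Hale: +35 → 35 < 40
  Kent: +25+50 → 75 ≥ 30
Round 2 — Kent becomes insolvent.
  Dover: +95 → 95 < 110
  Elm: +40 → 40 < 60
  Grove: +30 → 105 ≥ 100
Round 3 — Grove becomes insolvent.
  Morley: +55 → 55 < 100
No further insolvencies.

4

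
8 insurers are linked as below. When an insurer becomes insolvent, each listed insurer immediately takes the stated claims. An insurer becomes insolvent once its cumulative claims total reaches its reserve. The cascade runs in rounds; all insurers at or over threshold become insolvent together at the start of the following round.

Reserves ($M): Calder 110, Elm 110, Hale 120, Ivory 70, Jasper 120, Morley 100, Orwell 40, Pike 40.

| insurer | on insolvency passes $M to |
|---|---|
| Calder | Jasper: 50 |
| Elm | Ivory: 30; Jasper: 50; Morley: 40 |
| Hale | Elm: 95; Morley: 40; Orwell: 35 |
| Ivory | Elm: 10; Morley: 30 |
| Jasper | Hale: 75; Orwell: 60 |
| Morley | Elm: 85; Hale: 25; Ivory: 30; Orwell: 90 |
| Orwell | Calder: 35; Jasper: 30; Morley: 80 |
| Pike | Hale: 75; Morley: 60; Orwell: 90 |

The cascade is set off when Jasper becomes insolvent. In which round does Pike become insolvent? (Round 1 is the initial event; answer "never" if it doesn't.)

never

Round 1 — Jasper becomes insolvent (initial).
  Hale: +75 → 75 < 120
  Orwell: +60 → 60 ≥ 40
Round 2 — Orwell becomes insolvent.
  Calder: +35 → 35 < 110
  Morley: +80 → 80 < 100
No further insolvencies.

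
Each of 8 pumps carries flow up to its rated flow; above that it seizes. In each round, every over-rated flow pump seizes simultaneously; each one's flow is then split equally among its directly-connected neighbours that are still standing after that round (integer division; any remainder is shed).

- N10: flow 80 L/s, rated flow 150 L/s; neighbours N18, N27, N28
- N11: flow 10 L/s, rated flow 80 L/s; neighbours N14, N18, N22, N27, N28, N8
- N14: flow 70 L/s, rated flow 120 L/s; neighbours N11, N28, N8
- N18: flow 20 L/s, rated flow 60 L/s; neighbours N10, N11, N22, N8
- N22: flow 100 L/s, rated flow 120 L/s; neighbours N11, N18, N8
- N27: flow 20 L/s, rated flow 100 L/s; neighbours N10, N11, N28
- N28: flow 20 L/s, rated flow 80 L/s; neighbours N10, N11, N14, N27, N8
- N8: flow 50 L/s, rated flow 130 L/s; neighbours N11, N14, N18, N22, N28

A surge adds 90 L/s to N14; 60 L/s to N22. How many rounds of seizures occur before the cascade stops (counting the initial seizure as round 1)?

4

Round 1 — N14 at 160 > 120; N22 at 160 > 120. N14, N22 seize.
  N14 sheds 160 L/s to N11, N28, N8: 53 each (1 lost).
    N11: 10+53 = 63 ≤ 80
    N28: 20+53 = 73 ≤ 80
    N8: 50+53 = 103 ≤ 130
  N22 sheds 160 L/s to N11, N18, N8: 53 each (1 lost).
    N11: 63+53 = 116 > 80
    N18: 20+53 = 73 > 60
    N8: 103+53 = 156 > 130
Round 2 — N11, N18, N8 seize.
  N11 sheds 116 L/s to N27, N28: 58 each.
    N27: 20+58 = 78 ≤ 100
    N28: 73+58 = 131 > 80
  N18 sheds 73 L/s to N10: 73 each.
    N10: 80+73 = 153 > 150
  N8 sheds 156 L/s to N28: 156 each.
    N28: 131+156 = 287 > 80
Round 3 — N10, N28 seize.
  N10 sheds 153 L/s to N27: 153 each.
    N27: 78+153 = 231 > 100
  N28 sheds 287 L/s to N27: 287 each.
    N27: 231+287 = 518 > 100
Round 4 — N27 seizes.
  N27 sheds 518 L/s: no online neighbours, lost.
No further seizures.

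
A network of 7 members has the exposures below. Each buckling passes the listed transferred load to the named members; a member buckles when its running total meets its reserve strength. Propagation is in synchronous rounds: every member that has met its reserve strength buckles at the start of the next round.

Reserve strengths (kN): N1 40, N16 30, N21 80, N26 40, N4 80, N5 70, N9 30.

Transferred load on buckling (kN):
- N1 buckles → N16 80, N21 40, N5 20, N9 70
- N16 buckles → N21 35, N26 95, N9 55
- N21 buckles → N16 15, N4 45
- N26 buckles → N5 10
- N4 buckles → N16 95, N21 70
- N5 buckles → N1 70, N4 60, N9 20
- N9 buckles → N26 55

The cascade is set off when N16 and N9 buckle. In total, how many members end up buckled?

3

Round 1 — N16, N9 buckle (initial).
  N21: +35 → 35 < 80
  N26: +95+55 → 150 ≥ 40
Round 2 — N26 buckles.
  N5: +10 → 10 < 70
No further bucklings.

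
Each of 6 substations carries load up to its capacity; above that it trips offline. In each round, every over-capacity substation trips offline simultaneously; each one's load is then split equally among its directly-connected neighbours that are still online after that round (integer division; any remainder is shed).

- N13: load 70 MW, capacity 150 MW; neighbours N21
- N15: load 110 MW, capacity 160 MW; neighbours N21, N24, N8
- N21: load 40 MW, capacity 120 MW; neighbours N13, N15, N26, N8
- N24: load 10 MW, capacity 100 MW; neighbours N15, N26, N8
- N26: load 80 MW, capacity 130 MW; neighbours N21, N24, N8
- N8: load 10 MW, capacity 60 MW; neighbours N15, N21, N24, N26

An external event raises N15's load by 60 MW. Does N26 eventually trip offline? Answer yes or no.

Round 1 — N15 at 170 > 160. N15 trips offline.
  N15 sheds 170 MW to N21, N24, N8: 56 each (2 lost).
    N21: 40+56 = 96 ≤ 120
    N24: 10+56 = 66 ≤ 100
    N8: 10+56 = 66 > 60
Round 2 — N8 trips offline.
  N8 sheds 66 MW to N21, N24, N26: 22 each.
    N21: 96+22 = 118 ≤ 120
    N24: 66+22 = 88 ≤ 100
    N26: 80+22 = 102 ≤ 130
No further trips.

no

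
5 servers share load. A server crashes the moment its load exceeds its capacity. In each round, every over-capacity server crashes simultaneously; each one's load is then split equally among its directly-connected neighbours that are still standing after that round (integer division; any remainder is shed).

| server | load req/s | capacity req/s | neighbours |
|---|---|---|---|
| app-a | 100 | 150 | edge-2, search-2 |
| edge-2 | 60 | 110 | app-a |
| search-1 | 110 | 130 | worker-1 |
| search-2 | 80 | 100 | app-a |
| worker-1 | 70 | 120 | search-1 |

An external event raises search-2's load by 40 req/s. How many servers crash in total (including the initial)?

Round 1 — search-2 at 120 > 100. search-2 crashes.
  search-2 sheds 120 req/s to app-a: 120 each.
    app-a: 100+120 = 220 > 150
Round 2 — app-a crashes.
  app-a sheds 220 req/s to edge-2: 220 each.
    edge-2: 60+220 = 280 > 110
Round 3 — edge-2 crashes.
  edge-2 sheds 280 req/s: no online neighbours, lost.
No further crashes.

3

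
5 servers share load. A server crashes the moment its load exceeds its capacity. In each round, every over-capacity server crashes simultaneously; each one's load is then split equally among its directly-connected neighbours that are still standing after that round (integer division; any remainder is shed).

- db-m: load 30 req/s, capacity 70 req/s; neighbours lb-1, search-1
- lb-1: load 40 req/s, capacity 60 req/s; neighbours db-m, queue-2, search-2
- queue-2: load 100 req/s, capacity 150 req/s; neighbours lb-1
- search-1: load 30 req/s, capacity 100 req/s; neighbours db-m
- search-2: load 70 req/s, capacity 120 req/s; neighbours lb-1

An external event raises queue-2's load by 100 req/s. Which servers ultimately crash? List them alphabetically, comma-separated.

db-m, lb-1, queue-2, search-1, search-2

Round 1 — queue-2 at 200 > 150. queue-2 crashes.
  queue-2 sheds 200 req/s to lb-1: 200 each.
    lb-1: 40+200 = 240 > 60
Round 2 — lb-1 crashes.
  lb-1 sheds 240 req/s to db-m, search-2: 120 each.
    db-m: 30+120 = 150 > 70
    search-2: 70+120 = 190 > 120
Round 3 — db-m, search-2 crash.
  db-m sheds 150 req/s to search-1: 150 each.
    search-1: 30+150 = 180 > 100
  search-2 sheds 190 req/s: no online neighbours, lost.
Round 4 — search-1 crashes.
  search-1 sheds 180 req/s: no online neighbours, lost.
No further crashes.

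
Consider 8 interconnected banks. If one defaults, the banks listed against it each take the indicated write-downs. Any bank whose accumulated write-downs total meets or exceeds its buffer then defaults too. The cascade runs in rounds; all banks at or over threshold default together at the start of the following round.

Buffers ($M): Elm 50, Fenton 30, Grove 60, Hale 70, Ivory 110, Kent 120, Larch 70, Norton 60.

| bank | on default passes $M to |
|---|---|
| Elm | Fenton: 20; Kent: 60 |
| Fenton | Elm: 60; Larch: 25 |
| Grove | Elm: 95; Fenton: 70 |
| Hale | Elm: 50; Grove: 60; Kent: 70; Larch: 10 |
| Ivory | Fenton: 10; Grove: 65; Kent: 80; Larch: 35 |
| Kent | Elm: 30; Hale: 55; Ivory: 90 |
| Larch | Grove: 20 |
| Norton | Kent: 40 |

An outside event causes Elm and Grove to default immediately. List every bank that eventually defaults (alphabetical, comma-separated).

Round 1 — Elm, Grove default (initial).
  Fenton: +20+70 → 90 ≥ 30
  Kent: +60 → 60 < 120
Round 2 — Fenton defaults.
  Larch: +25 → 25 < 70
No further defaults.

Elm, Fenton, Grove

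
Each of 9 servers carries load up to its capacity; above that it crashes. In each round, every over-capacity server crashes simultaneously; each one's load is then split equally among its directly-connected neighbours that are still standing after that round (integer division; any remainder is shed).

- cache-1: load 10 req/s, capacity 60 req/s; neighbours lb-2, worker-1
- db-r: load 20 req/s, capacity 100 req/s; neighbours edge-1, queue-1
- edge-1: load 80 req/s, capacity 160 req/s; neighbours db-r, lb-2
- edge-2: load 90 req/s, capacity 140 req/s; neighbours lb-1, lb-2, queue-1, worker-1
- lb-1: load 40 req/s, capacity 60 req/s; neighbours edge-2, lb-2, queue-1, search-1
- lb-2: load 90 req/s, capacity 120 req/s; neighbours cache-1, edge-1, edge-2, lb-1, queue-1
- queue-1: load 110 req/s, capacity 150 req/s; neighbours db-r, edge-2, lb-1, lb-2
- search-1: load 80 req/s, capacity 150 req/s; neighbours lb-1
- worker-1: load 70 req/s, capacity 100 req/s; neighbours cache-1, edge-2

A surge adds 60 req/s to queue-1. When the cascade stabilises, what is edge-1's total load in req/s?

124

Round 1 — queue-1 at 170 > 150. queue-1 crashes.
  queue-1 sheds 170 req/s to db-r, edge-2, lb-1, lb-2: 42 each (2 lost).
    db-r: 20+42 = 62 ≤ 100
    edge-2: 90+42 = 132 ≤ 140
    lb-1: 40+42 = 82 > 60
    lb-2: 90+42 = 132 > 120
Round 2 — lb-1, lb-2 crash.
  lb-1 sheds 82 req/s to edge-2, search-1: 41 each.
    edge-2: 132+41 = 173 > 140
    search-1: 80+41 = 121 ≤ 150
  lb-2 sheds 132 req/s to cache-1, edge-1, edge-2: 44 each.
    cache-1: 10+44 = 54 ≤ 60
    edge-1: 80+44 = 124 ≤ 160
    edge-2: 173+44 = 217 > 140
Round 3 — edge-2 crashes.
  edge-2 sheds 217 req/s to worker-1: 217 each.
    worker-1: 70+217 = 287 > 100
Round 4 — worker-1 crashes.
  worker-1 sheds 287 req/s to cache-1: 287 each.
    cache-1: 54+287 = 341 > 60
Round 5 — cache-1 crashes.
  cache-1 sheds 341 req/s: no online neighbours, lost.
No further crashes.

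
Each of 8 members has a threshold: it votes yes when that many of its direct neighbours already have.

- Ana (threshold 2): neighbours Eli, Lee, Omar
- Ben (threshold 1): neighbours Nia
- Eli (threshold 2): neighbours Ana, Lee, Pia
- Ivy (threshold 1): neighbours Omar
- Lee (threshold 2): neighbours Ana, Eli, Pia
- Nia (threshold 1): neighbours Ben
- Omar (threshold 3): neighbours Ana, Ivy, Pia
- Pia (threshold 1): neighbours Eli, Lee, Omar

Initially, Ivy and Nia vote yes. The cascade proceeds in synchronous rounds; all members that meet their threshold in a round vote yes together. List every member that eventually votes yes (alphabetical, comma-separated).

Round 1 — Ivy, Nia vote yes (initial).
Round 2 — checking thresholds:
  Ben: 1 of 1 neighbours ≥ 1, votes yes.
  Omar: 1 of 3 neighbours < 3, not yet.
Round 3 — no new yes votes; cascade stops.

Ben, Ivy, Nia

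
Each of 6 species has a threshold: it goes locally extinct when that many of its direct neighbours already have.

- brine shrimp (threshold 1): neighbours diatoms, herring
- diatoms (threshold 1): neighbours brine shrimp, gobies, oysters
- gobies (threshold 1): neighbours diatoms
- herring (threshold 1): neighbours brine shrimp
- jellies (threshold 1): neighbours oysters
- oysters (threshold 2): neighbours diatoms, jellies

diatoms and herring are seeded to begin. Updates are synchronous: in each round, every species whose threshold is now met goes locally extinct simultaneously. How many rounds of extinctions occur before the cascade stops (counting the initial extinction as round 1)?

Round 1 — diatoms, herring go locally extinct (initial).
Round 2 — checking thresholds:
  brine shrimp: 2 of 2 neighbours ≥ 1, goes locally extinct.
  gobies: 1 of 1 neighbours ≥ 1, goes locally extinct.
  oysters: 1 of 2 neighbours < 2, holds.
Round 3 — no new extinctions; cascade stops.

2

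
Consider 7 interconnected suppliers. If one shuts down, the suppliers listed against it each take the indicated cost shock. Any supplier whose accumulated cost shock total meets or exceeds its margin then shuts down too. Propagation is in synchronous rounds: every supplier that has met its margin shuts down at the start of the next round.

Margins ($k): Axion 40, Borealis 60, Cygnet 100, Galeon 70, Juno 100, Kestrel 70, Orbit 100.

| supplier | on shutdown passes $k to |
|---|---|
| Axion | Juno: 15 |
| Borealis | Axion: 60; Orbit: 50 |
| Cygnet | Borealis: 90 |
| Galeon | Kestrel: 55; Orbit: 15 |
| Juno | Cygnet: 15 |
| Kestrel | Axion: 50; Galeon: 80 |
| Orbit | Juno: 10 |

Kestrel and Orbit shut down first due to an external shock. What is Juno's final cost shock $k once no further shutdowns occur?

25

Round 1 — Kestrel, Orbit shut down (initial).
  Axion: +50 → 50 ≥ 40
  Galeon: +80 → 80 ≥ 70
  Juno: +10 → 10 < 100
Round 2 — Axion, Galeon shut down.
  Juno: +15 → 25 < 100
No further shutdowns.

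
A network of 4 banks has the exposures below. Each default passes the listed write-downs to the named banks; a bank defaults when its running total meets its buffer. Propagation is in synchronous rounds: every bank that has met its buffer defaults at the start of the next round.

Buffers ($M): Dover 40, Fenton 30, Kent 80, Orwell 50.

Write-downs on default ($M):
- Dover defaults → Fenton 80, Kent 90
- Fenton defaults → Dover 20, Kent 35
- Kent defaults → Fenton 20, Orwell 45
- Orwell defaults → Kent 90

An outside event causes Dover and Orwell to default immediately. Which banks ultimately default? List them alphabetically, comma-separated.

Round 1 — Dover, Orwell default (initial).
  Fenton: +80 → 80 ≥ 30
  Kent: +90+90 → 180 ≥ 80
Round 2 — Fenton, Kent default.
No further defaults.

Dover, Fenton, Kent, Orwell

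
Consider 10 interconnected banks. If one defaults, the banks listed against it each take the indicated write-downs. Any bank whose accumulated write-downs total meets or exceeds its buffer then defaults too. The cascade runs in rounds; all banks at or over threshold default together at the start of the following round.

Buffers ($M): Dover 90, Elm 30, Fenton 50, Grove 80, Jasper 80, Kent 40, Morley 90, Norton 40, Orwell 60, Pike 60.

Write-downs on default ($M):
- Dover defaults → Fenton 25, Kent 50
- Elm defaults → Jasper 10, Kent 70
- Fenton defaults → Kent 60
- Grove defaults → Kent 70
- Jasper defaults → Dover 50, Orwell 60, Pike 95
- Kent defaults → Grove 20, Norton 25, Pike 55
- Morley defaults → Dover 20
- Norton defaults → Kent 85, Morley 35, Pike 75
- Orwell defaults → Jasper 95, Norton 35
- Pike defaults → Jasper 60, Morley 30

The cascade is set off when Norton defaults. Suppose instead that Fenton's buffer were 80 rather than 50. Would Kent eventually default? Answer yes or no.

With Fenton's buffer at 80:
Round 1 — Norton defaults (initial).
  Kent: +85 → 85 ≥ 40
  Morley: +35 → 35 < 90
  Pike: +75 → 75 ≥ 60
Round 2 — Kent, Pike default.
  Grove: +20 → 20 < 80
  Jasper: +60 → 60 < 80
  Morley: +30 → 65 < 90
No further defaults.

yes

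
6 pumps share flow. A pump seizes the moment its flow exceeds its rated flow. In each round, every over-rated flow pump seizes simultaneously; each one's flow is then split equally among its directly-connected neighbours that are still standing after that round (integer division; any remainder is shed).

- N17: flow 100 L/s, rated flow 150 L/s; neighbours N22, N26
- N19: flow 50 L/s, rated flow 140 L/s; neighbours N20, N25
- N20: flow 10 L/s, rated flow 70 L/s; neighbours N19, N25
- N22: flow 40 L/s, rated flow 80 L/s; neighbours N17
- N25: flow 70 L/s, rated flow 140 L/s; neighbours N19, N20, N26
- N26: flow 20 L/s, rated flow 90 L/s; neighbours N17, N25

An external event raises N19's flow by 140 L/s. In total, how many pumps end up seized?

6

Round 1 — N19 at 190 > 140. N19 seizes.
  N19 sheds 190 L/s to N20, N25: 95 each.
    N20: 10+95 = 105 > 70
    N25: 70+95 = 165 > 140
Round 2 — N20, N25 seize.
  N20 sheds 105 L/s: no online neighbours, lost.
  N25 sheds 165 L/s to N26: 165 each.
    N26: 20+165 = 185 > 90
Round 3 — N26 seizes.
  N26 sheds 185 L/s to N17: 185 each.
    N17: 100+185 = 285 > 150
Round 4 — N17 seizes.
  N17 sheds 285 L/s to N22: 285 each.
    N22: 40+285 = 325 > 80
Round 5 — N22 seizes.
  N22 sheds 325 L/s: no online neighbours, lost.
No further seizures.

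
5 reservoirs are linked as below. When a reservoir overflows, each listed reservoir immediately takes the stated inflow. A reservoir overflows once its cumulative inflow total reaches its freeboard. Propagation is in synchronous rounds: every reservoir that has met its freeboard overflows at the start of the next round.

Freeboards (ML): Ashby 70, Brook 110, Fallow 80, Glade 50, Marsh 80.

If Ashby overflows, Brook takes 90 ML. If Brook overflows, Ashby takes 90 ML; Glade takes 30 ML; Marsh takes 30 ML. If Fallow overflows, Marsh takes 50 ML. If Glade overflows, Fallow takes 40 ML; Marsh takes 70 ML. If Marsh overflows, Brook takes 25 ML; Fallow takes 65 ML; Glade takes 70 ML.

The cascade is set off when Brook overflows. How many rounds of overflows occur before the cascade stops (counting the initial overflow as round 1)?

2

Round 1 — Brook overflows (initial).
  Ashby: +90 → 90 ≥ 70
  Glade: +30 → 30 < 50
  Marsh: +30 → 30 < 80
Round 2 — Ashby overflows.
No further overflows.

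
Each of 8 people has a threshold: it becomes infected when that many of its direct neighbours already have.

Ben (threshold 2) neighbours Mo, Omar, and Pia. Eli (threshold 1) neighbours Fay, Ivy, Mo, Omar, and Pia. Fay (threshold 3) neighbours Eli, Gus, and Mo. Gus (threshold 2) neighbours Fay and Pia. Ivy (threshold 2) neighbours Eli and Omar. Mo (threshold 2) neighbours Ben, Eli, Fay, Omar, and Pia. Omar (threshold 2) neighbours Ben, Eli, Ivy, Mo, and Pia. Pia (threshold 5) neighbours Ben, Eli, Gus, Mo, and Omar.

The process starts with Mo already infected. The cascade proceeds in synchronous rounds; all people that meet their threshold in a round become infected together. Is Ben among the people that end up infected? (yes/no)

Round 1 — Mo becomes infected (initial).
Round 2 — checking thresholds:
  Ben: 1 of 3 neighbours < 2, not yet.
  Eli: 1 of 5 neighbours ≥ 1, becomes infected.
  Fay: 1 of 3 neighbours < 3, not yet.
  Omar: 1 of 5 neighbours < 2, not yet.
  Pia: 1 of 5 neighbours < 5, not yet.
Round 3 — checking thresholds:
  Ben: 1 of 3 neighbours < 2, not yet.
  Fay: 2 of 3 neighbours < 3, not yet.
  Ivy: 1 of 2 neighbours < 2, not yet.
  Omar: 2 of 5 neighbours ≥ 2, becomes infected.
  Pia: 2 of 5 neighbours < 5, not yet.
Round 4 — checking thresholds:
  Ben: 2 of 3 neighbours ≥ 2, becomes infected.
  Fay: 2 of 3 neighbours < 3, not yet.
  Ivy: 2 of 2 neighbours ≥ 2, becomes infected.
  Pia: 3 of 5 neighbours < 5, not yet.
Round 5 — no new infections; cascade stops.

yes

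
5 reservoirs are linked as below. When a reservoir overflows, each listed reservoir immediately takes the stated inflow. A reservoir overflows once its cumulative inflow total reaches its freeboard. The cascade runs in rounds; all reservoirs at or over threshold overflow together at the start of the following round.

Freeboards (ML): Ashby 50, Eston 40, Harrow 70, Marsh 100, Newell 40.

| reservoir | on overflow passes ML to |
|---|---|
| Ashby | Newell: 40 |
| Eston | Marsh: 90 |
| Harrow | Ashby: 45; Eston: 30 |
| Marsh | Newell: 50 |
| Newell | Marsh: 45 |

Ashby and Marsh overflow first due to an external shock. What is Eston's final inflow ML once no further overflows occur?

Round 1 — Ashby, Marsh overflow (initial).
  Newell: +40+50 → 90 ≥ 40
Round 2 — Newell overflows.
No further overflows.

0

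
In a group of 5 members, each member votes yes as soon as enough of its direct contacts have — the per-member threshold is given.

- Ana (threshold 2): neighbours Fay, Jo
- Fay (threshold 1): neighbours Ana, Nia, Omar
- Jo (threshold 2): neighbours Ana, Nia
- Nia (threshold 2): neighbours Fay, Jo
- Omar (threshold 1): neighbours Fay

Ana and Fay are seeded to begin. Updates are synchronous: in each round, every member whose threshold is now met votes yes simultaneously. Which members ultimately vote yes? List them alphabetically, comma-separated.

Round 1 — Ana, Fay vote yes (initial).
Round 2 — checking thresholds:
  Jo: 1 of 2 neighbours < 2, below threshold.
  Nia: 1 of 2 neighbours < 2, below threshold.
  Omar: 1 of 1 neighbours ≥ 1, votes yes.
Round 3 — no new yes votes; cascade stops.

Ana, Fay, Omar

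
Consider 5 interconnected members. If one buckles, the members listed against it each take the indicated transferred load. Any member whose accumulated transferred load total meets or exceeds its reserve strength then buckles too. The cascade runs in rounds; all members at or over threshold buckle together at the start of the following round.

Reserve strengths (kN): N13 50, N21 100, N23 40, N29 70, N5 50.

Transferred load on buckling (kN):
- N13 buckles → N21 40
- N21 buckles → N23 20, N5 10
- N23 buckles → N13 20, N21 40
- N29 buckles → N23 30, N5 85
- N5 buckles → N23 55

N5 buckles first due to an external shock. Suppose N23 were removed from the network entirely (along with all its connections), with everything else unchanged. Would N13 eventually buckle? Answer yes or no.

With N23 removed:
Round 1 — N5 buckles (initial).
No further bucklings.

no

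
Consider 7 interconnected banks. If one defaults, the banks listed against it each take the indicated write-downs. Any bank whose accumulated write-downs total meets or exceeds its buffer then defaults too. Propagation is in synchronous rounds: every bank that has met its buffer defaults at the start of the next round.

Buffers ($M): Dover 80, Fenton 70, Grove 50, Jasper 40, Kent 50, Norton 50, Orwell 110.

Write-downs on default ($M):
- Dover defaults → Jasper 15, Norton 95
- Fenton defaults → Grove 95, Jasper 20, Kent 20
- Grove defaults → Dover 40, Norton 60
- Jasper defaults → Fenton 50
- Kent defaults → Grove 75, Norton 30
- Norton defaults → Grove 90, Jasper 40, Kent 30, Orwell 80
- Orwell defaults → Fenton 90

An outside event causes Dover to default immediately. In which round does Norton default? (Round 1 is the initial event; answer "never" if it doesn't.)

2

Round 1 — Dover defaults (initial).
  Jasper: +15 → 15 < 40
  Norton: +95 → 95 ≥ 50
Round 2 — Norton defaults.
  Grove: +90 → 90 ≥ 50
  Jasper: +40 → 55 ≥ 40
  Kent: +30 → 30 < 50
  Orwell: +80 → 80 < 110
Round 3 — Grove, Jasper default.
  Fenton: +50 → 50 < 70
No further defaults.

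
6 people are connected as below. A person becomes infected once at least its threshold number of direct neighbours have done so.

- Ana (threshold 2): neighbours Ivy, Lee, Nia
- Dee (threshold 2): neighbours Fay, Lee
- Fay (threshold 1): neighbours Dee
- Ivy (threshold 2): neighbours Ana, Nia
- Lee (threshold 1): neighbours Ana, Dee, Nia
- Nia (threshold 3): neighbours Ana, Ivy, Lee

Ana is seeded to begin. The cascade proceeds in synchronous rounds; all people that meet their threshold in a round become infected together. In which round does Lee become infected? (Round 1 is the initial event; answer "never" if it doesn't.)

Round 1 — Ana becomes infected (initial).
Round 2 — checking thresholds:
  Ivy: 1 of 2 neighbours < 2, not yet.
  Lee: 1 of 3 neighbours ≥ 1, becomes infected.
  Nia: 1 of 3 neighbours < 3, not yet.
Round 3 — no new infections; cascade stops.

2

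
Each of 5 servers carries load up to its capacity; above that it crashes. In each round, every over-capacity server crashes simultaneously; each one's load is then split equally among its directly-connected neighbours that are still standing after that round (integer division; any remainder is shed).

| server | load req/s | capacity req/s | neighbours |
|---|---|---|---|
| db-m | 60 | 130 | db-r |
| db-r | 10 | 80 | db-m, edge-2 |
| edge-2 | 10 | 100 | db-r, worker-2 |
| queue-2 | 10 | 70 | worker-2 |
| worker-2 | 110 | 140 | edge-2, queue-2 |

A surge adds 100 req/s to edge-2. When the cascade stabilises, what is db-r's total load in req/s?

65

Round 1 — edge-2 at 110 > 100. edge-2 crashes.
  edge-2 sheds 110 req/s to db-r, worker-2: 55 each.
    db-r: 10+55 = 65 ≤ 80
    worker-2: 110+55 = 165 > 140
Round 2 — worker-2 crashes.
  worker-2 sheds 165 req/s to queue-2: 165 each.
    queue-2: 10+165 = 175 > 70
Round 3 — queue-2 crashes.
  queue-2 sheds 175 req/s: no online neighbours, lost.
No further crashes.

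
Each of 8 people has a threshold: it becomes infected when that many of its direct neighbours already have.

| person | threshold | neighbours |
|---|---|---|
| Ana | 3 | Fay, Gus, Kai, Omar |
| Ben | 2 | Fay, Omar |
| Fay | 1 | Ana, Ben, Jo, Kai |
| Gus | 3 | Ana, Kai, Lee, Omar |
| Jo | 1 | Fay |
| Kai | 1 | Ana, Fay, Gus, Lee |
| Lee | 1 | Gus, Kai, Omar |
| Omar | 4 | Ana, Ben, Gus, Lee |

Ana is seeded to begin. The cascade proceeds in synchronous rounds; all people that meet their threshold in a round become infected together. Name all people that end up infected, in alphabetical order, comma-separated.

Round 1 — Ana becomes infected (initial).
Round 2 — checking thresholds:
  Fay: 1 of 4 neighbours ≥ 1, becomes infected.
  Gus: 1 of 4 neighbours < 3, below threshold.
  Kai: 1 of 4 neighbours ≥ 1, becomes infected.
  Omar: 1 of 4 neighbours < 4, below threshold.
Round 3 — checking thresholds:
  Ben: 1 of 2 neighbours < 2, below threshold.
  Gus: 2 of 4 neighbours < 3, below threshold.
  Jo: 1 of 1 neighbours ≥ 1, becomes infected.
  Lee: 1 of 3 neighbours ≥ 1, becomes infected.
  Omar: 1 of 4 neighbours < 4, below threshold.
Round 4 — checking thresholds:
  Ben: 1 of 2 neighbours < 2, below threshold.
  Gus: 3 of 4 neighbours ≥ 3, becomes infected.
  Omar: 2 of 4 neighbours < 4, below threshold.
Round 5 — no new infections; cascade stops.

Ana, Fay, Gus, Jo, Kai, Lee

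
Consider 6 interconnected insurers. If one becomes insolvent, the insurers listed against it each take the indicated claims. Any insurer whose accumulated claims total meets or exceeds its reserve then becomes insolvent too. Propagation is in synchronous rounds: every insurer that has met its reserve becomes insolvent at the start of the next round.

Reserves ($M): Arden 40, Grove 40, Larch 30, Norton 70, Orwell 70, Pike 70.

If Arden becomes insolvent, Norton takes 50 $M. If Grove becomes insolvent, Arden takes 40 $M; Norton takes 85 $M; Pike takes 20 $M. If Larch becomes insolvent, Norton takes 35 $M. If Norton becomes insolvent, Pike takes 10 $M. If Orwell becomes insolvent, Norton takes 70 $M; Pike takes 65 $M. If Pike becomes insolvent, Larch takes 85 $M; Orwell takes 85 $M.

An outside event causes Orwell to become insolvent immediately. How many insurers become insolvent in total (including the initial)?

4

Round 1 — Orwell becomes insolvent (initial).
  Norton: +70 → 70 ≥ 70
  Pike: +65 → 65 < 70
Round 2 — Norton becomes insolvent.
  Pike: +10 → 75 ≥ 70
Round 3 — Pike becomes insolvent.
  Larch: +85 → 85 ≥ 30
Round 4 — Larch becomes insolvent.
No further insolvencies.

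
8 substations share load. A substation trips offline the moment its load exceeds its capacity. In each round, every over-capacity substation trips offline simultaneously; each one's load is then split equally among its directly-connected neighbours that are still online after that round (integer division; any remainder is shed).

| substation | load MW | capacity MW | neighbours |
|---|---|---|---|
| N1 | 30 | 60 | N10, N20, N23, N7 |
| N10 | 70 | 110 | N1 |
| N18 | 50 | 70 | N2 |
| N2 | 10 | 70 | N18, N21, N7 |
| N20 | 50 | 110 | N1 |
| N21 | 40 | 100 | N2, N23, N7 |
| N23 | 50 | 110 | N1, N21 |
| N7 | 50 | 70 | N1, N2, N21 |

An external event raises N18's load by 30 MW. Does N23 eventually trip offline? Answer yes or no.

yes

Round 1 — N18 at 80 > 70. N18 trips offline.
  N18 sheds 80 MW to N2: 80 each.
    N2: 10+80 = 90 > 70
Round 2 — N2 trips offline.
  N2 sheds 90 MW to N21, N7: 45 each.
    N21: 40+45 = 85 ≤ 100
    N7: 50+45 = 95 > 70
Round 3 — N7 trips offline.
  N7 sheds 95 MW to N1, N21: 47 each (1 lost).
    N1: 30+47 = 77 > 60
    N21: 85+47 = 132 > 100
Round 4 — N1, N21 trip offline.
  N1 sheds 77 MW to N10, N20, N23: 25 each (2 lost).
    N10: 70+25 = 95 ≤ 110
    N20: 50+25 = 75 ≤ 110
    N23: 50+25 = 75 ≤ 110
  N21 sheds 132 MW to N23: 132 each.
    N23: 75+132 = 207 > 110
Round 5 — N23 trips offline.
  N23 sheds 207 MW: no online neighbours, lost.
No further trips.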